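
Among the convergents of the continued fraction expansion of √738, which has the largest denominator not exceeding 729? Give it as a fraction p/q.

8829/325

√738 = [27; 6, 54, …] (period length 2).
Convergents:
  p_0/q_0 = 27/1
  p_1/q_1 = 163/6
  p_2/q_2 = 8829/325
  p_3/q_3 = 53137/1956
q_2 = 325 ≤ 729 < 1956 = q_3, so the answer is 8829/325.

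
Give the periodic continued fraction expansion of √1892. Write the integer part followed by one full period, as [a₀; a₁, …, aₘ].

[43; 2, 86]

a₀ = ⌊√1892⌋ = 43.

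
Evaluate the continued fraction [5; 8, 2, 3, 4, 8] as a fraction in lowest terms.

Fold from the inside: start with 8/1.
  4 + 1/8 = 33/8
  3 + 8/33 = 107/33
  2 + 33/107 = 247/107
  8 + 107/247 = 2083/247
  5 + 247/2083 = 10662/2083

10662/2083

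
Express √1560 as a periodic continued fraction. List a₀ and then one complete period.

a₀ = ⌊√1560⌋ = 39.
With m₀=0, d₀=1 and mₖ₊₁ = dₖaₖ − mₖ, dₖ₊₁ = (n − mₖ₊₁²)/dₖ, aₖ₊₁ = ⌊(a₀+mₖ₊₁)/dₖ₊₁⌋:
  k=1: m=39, d=39, a=2
  k=2: m=39, d=1, a=78
d=1 and a=2a₀=78 at k=2, so the next step gives (m, d) = (39, 39) again — its k=1 value — and the period has length 2.

[39; 2, 78]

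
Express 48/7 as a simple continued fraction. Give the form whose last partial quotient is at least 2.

48 = 6·7 + 6
7 = 1·6 + 1
6 = 6·1 + 0  (stop)
So 48/7 = [6; 1, 6].

[6; 1, 6]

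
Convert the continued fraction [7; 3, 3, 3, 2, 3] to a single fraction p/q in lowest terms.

Fold from the inside: start with 3/1.
  2 + 1/3 = 7/3
  3 + 3/7 = 24/7
  3 + 7/24 = 79/24
  3 + 24/79 = 261/79
  7 + 79/261 = 1906/261

1906/261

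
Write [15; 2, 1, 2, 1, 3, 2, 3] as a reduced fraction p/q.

Using pₖ = aₖpₖ₋₁ + pₖ₋₂ and qₖ = aₖqₖ₋₁ + qₖ₋₂:
  k=0: a=15, p=15, q=1
  k=1: a=2, p=31, q=2
  k=2: a=1, p=46, q=3
  k=3: a=2, p=123, q=8
  k=4: a=1, p=169, q=11
  k=5: a=3, p=630, q=41
  k=6: a=2, p=1429, q=93
  k=7: a=3, p=4917, q=320

4917/320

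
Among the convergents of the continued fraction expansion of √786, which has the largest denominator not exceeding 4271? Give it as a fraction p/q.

43988/1569

√786 = [28; 28, 56, …] (period length 2).
Convergents:
  p_0/q_0 = 28/1
  p_1/q_1 = 785/28
  p_2/q_2 = 43988/1569
  p_3/q_3 = 1232449/43960
q_2 = 1569 ≤ 4271 < 43960 = q_3, so the answer is 43988/1569.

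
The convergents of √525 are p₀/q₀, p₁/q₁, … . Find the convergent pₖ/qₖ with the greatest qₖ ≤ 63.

√525 = [22; 1, 10, 2, 10, 1, 44, …] (period length 6).
Convergents:
  p_0/q_0 = 22/1
  p_1/q_1 = 23/1
  p_2/q_2 = 252/11
  p_3/q_3 = 527/23
  p_4/q_4 = 5522/241
q_3 = 23 ≤ 63 < 241 = q_4, so the answer is 527/23.

527/23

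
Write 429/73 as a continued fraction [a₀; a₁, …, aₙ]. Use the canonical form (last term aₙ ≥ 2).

429 = 5×73 + 64
73 = 1×64 + 9
64 = 7×9 + 1
9 = 9×1 + 0  (stop)
So 429/73 = [5; 1, 7, 9].

[5; 1, 7, 9]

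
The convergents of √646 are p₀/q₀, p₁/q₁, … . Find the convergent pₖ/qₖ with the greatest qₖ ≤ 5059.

√646 = [25; 2, 2, 2, 50, …] (period length 4).
Convergents:
  p_0/q_0 = 25/1
  p_1/q_1 = 51/2
  p_2/q_2 = 127/5
  p_3/q_3 = 305/12
  p_4/q_4 = 15377/605
  p_5/q_5 = 31059/1222
  p_6/q_6 = 77495/3049
  p_7/q_7 = 186049/7320
q_6 = 3049 ≤ 5059 < 7320 = q_7, so the answer is 77495/3049.

77495/3049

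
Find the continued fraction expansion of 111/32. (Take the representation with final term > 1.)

[3; 2, 7, 2]

111 = 3·32 + 15
32 = 2·15 + 2
15 = 7·2 + 1
2 = 2·1 + 0  (stop)
So 111/32 = [3; 2, 7, 2].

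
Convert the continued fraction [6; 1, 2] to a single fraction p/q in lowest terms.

20/3

Fold from the inside: start with 2/1.
  1 + 1/2 = 3/2
  6 + 2/3 = 20/3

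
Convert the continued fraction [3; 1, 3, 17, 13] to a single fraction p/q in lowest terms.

3382/901

Fold from the inside: start with 13/1.
  17 + 1/13 = 222/13
  3 + 13/222 = 679/222
  1 + 222/679 = 901/679
  3 + 679/901 = 3382/901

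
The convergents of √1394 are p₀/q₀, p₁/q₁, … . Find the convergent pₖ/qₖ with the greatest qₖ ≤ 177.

√1394 = [37; 2, 1, 36, 1, 2, 74, …] (period length 6).
Convergents:
  p_0/q_0 = 37/1
  p_1/q_1 = 75/2
  p_2/q_2 = 112/3
  p_3/q_3 = 4107/110
  p_4/q_4 = 4219/113
  p_5/q_5 = 12545/336
q_4 = 113 ≤ 177 < 336 = q_5, so the answer is 4219/113.

4219/113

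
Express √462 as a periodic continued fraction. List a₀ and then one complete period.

[21; 2, 42]

a₀ = ⌊√462⌋ = 21.
With m₀=0, d₀=1 and mₖ₊₁ = dₖaₖ − mₖ, dₖ₊₁ = (n − mₖ₊₁²)/dₖ, aₖ₊₁ = ⌊(a₀+mₖ₊₁)/dₖ₊₁⌋:
  k=1: m=21, d=21, a=2
  k=2: m=21, d=1, a=42
d=1 and a=2a₀=42 at k=2, so the next step gives (m, d) = (21, 21) again — its k=1 value — and the period has length 2.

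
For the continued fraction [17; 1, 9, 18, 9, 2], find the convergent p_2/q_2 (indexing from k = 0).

179/10

Using pₖ = aₖpₖ₋₁ + pₖ₋₂, qₖ = aₖqₖ₋₁ + qₖ₋₂ (with p₋₁=1, p₋₂=0, q₋₁=0, q₋₂=1):
  k=0: a=17, p=17, q=1
  k=1: a=1, p=18, q=1
  k=2: a=9, p=179, q=10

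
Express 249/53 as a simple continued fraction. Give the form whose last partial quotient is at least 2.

249 = 4*53 + 37
53 = 1*37 + 16
37 = 2*16 + 5
16 = 3*5 + 1
5 = 5*1 + 0  (stop)
So 249/53 = [4; 1, 2, 3, 5].

[4; 1, 2, 3, 5]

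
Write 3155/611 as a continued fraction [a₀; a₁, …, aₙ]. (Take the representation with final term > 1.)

[5; 6, 9, 11]

3155 = 5*611 + 100
611 = 6*100 + 11
100 = 9*11 + 1
11 = 11*1 + 0  (stop)
So 3155/611 = [5; 6, 9, 11].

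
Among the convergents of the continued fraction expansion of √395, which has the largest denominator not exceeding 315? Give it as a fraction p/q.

6181/311

√395 = [19; 1, 6, 1, 38, …] (period length 4).
Convergents:
  p_0/q_0 = 19/1
  p_1/q_1 = 20/1
  p_2/q_2 = 139/7
  p_3/q_3 = 159/8
  p_4/q_4 = 6181/311
  p_5/q_5 = 6340/319
q_4 = 311 ≤ 315 < 319 = q_5, so the answer is 6181/311.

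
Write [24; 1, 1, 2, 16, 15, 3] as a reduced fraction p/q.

93151/3787

Fold from the inside: start with 3/1.
  15 + 1/3 = 46/3
  16 + 3/46 = 739/46
  2 + 46/739 = 1524/739
  1 + 739/1524 = 2263/1524
  1 + 1524/2263 = 3787/2263
  24 + 2263/3787 = 93151/3787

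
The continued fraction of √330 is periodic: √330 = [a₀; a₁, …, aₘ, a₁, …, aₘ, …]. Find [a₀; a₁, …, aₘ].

[18; 6, 36]

a₀ = ⌊√330⌋ = 18.
With m₀=0, d₀=1 and mₖ₊₁ = dₖaₖ − mₖ, dₖ₊₁ = (n − mₖ₊₁²)/dₖ, aₖ₊₁ = ⌊(a₀+mₖ₊₁)/dₖ₊₁⌋:
  k=1: m=18, d=6, a=6
  k=2: m=18, d=1, a=36
d=1 and a=2a₀=36 at k=2, so the next step gives (m, d) = (18, 6) again — its k=1 value — and the period has length 2.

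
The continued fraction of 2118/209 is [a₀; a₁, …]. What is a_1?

7

2118 = 10·209 + 28   →  a_0 = 10
209 = 7·28 + 13   →  a_1 = 7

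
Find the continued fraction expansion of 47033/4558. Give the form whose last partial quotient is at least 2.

[10; 3, 7, 3, 3, 6, 3]

47033 = 10*4558 + 1453
4558 = 3*1453 + 199
1453 = 7*199 + 60
199 = 3*60 + 19
60 = 3*19 + 3
19 = 6*3 + 1
3 = 3*1 + 0  (stop)
So 47033/4558 = [10; 3, 7, 3, 3, 6, 3].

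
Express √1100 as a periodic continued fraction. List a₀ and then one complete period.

a₀ = ⌊√1100⌋ = 33.
With m₀=0, d₀=1 and mₖ₊₁ = dₖaₖ − mₖ, dₖ₊₁ = (n − mₖ₊₁²)/dₖ, aₖ₊₁ = ⌊(a₀+mₖ₊₁)/dₖ₊₁⌋:
  k=1: m=33, d=11, a=6
  k=2: m=33, d=1, a=66
d=1 and a=2a₀=66 at k=2, so the next step gives (m, d) = (33, 11) again — its k=1 value — and the period has length 2.

[33; 6, 66]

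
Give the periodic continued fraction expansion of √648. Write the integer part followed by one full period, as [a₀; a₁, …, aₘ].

a₀ = ⌊√648⌋ = 25.
With m₀=0, d₀=1 and mₖ₊₁ = dₖaₖ − mₖ, dₖ₊₁ = (n − mₖ₊₁²)/dₖ, aₖ₊₁ = ⌊(a₀+mₖ₊₁)/dₖ₊₁⌋:
  k=1: m=25, d=23, a=2
  k=2: m=21, d=9, a=5
  k=3: m=24, d=8, a=6
  k=4: m=24, d=9, a=5
  k=5: m=21, d=23, a=2
  k=6: m=25, d=1, a=50
d=1 and a=2a₀=50 at k=6, so the next step gives (m, d) = (25, 23) again — its k=1 value — and the period has length 6.

[25; 2, 5, 6, 5, 2, 50]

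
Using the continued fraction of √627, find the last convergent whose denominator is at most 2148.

31325/1251

√627 = [25; 25, 50, …] (period length 2).
Convergents:
  p_0/q_0 = 25/1
  p_1/q_1 = 626/25
  p_2/q_2 = 31325/1251
  p_3/q_3 = 783751/31300
q_2 = 1251 ≤ 2148 < 31300 = q_3, so the answer is 31325/1251.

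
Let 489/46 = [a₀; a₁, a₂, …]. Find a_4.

489 = 10·46 + 29   →  a_0 = 10
46 = 1·29 + 17   →  a_1 = 1
29 = 1·17 + 12   →  a_2 = 1
17 = 1·12 + 5   →  a_3 = 1
12 = 2·5 + 2   →  a_4 = 2

2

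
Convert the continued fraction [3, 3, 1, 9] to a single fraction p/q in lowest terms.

127/39

Fold from the inside: start with 9/1.
  1 + 1/9 = 10/9
  3 + 9/10 = 39/10
  3 + 10/39 = 127/39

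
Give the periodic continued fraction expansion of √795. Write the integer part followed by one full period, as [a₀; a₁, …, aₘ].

a₀ = ⌊√795⌋ = 28.

[28; 5, 9, 5, 56]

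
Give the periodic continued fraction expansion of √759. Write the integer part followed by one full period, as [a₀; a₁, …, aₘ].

[27; 1, 1, 4, 1, 1, 54]

a₀ = ⌊√759⌋ = 27.
With m₀=0, d₀=1 and mₖ₊₁ = dₖaₖ − mₖ, dₖ₊₁ = (n − mₖ₊₁²)/dₖ, aₖ₊₁ = ⌊(a₀+mₖ₊₁)/dₖ₊₁⌋:
  k=1: m=27, d=30, a=1
  k=2: m=3, d=25, a=1
  k=3: m=22, d=11, a=4
  k=4: m=22, d=25, a=1
  k=5: m=3, d=30, a=1
  k=6: m=27, d=1, a=54
d=1 and a=2a₀=54 at k=6, so the next step gives (m, d) = (27, 30) again — its k=1 value — and the period has length 6.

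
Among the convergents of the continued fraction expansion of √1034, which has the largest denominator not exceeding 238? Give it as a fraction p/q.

√1034 = [32; 6, 2, 2, 2, 6, 64, …] (period length 6).
Convergents:
  p_0/q_0 = 32/1
  p_1/q_1 = 193/6
  p_2/q_2 = 418/13
  p_3/q_3 = 1029/32
  p_4/q_4 = 2476/77
  p_5/q_5 = 15885/494
q_4 = 77 ≤ 238 < 494 = q_5, so the answer is 2476/77.

2476/77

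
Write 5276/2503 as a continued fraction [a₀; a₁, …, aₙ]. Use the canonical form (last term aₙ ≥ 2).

[2; 9, 3, 1, 2, 3, 7]

5276 = 2×2503 + 270
2503 = 9×270 + 73
270 = 3×73 + 51
73 = 1×51 + 22
51 = 2×22 + 7
22 = 3×7 + 1
7 = 7×1 + 0  (stop)
So 5276/2503 = [2; 9, 3, 1, 2, 3, 7].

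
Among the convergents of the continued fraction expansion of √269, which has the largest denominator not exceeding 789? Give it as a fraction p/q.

5396/329

√269 = [16; 2, 2, 32, …] (period length 3).
Convergents:
  p_0/q_0 = 16/1
  p_1/q_1 = 33/2
  p_2/q_2 = 82/5
  p_3/q_3 = 2657/162
  p_4/q_4 = 5396/329
  p_5/q_5 = 13449/820
q_4 = 329 ≤ 789 < 820 = q_5, so the answer is 5396/329.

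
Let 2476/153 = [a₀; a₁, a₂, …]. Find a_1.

2476 = 16·153 + 28   →  a_0 = 16
153 = 5·28 + 13   →  a_1 = 5

5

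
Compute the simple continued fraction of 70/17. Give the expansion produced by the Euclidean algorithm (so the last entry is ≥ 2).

[4; 8, 2]

70 = 4·17 + 2
17 = 8·2 + 1
2 = 2·1 + 0  (stop)
So 70/17 = [4; 8, 2].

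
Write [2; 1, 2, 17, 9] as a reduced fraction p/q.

Using pₖ = aₖpₖ₋₁ + pₖ₋₂ and qₖ = aₖqₖ₋₁ + qₖ₋₂:
  k=0: a=2, p=2, q=1
  k=1: a=1, p=3, q=1
  k=2: a=2, p=8, q=3
  k=3: a=17, p=139, q=52
  k=4: a=9, p=1259, q=471

1259/471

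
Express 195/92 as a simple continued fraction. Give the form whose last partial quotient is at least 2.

195 = 2×92 + 11
92 = 8×11 + 4
11 = 2×4 + 3
4 = 1×3 + 1
3 = 3×1 + 0  (stop)
So 195/92 = [2; 8, 2, 1, 3].

[2; 8, 2, 1, 3]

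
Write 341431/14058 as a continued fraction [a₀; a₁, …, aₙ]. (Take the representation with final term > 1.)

[24; 3, 2, 12, 2, 1, 3, 14]

341431 = 24×14058 + 4039
14058 = 3×4039 + 1941
4039 = 2×1941 + 157
1941 = 12×157 + 57
157 = 2×57 + 43
57 = 1×43 + 14
43 = 3×14 + 1
14 = 14×1 + 0  (stop)
So 341431/14058 = [24; 3, 2, 12, 2, 1, 3, 14].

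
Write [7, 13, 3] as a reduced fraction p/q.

283/40

Using pₖ = aₖpₖ₋₁ + pₖ₋₂ and qₖ = aₖqₖ₋₁ + qₖ₋₂:
  k=0: a=7, p=7, q=1
  k=1: a=13, p=92, q=13
  k=2: a=3, p=283, q=40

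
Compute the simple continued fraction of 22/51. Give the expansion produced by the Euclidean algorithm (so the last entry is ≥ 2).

22 = 0·51 + 22
51 = 2·22 + 7
22 = 3·7 + 1
7 = 7·1 + 0  (stop)
So 22/51 = [0; 2, 3, 7].

[0; 2, 3, 7]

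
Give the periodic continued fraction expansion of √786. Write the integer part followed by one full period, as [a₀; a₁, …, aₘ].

a₀ = ⌊√786⌋ = 28.
With m₀=0, d₀=1 and mₖ₊₁ = dₖaₖ − mₖ, dₖ₊₁ = (n − mₖ₊₁²)/dₖ, aₖ₊₁ = ⌊(a₀+mₖ₊₁)/dₖ₊₁⌋:
  k=1: m=28, d=2, a=28
  k=2: m=28, d=1, a=56
d=1 and a=2a₀=56 at k=2, so the next step gives (m, d) = (28, 2) again — its k=1 value — and the period has length 2.

[28; 28, 56]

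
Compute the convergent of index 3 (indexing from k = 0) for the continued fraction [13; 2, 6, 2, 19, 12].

377/28

Using pₖ = aₖpₖ₋₁ + pₖ₋₂, qₖ = aₖqₖ₋₁ + qₖ₋₂ (with p₋₁=1, p₋₂=0, q₋₁=0, q₋₂=1):
  k=0: a=13, p=13, q=1
  k=1: a=2, p=27, q=2
  k=2: a=6, p=175, q=13
  k=3: a=2, p=377, q=28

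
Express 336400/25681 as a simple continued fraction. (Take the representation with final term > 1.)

336400 = 13×25681 + 2547
25681 = 10×2547 + 211
2547 = 12×211 + 15
211 = 14×15 + 1
15 = 15×1 + 0  (stop)
So 336400/25681 = [13; 10, 12, 14, 15].

[13; 10, 12, 14, 15]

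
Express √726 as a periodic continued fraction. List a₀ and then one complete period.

[26; 1, 16, 1, 52]

a₀ = ⌊√726⌋ = 26.
With m₀=0, d₀=1 and mₖ₊₁ = dₖaₖ − mₖ, dₖ₊₁ = (n − mₖ₊₁²)/dₖ, aₖ₊₁ = ⌊(a₀+mₖ₊₁)/dₖ₊₁⌋:
  k=1: m=26, d=50, a=1
  k=2: m=24, d=3, a=16
  k=3: m=24, d=50, a=1
  k=4: m=26, d=1, a=52
d=1 and a=2a₀=52 at k=4, so the next step gives (m, d) = (26, 50) again — its k=1 value — and the period has length 4.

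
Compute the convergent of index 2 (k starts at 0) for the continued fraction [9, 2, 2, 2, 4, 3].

Using pₖ = aₖpₖ₋₁ + pₖ₋₂, qₖ = aₖqₖ₋₁ + qₖ₋₂ (with p₋₁=1, p₋₂=0, q₋₁=0, q₋₂=1):
  k=0: a=9, p=9, q=1
  k=1: a=2, p=19, q=2
  k=2: a=2, p=47, q=5

47/5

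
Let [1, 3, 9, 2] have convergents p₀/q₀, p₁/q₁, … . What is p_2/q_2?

37/28

Using pₖ = aₖpₖ₋₁ + pₖ₋₂, qₖ = aₖqₖ₋₁ + qₖ₋₂ (with p₋₁=1, p₋₂=0, q₋₁=0, q₋₂=1):
  k=0: a=1, p=1, q=1
  k=1: a=3, p=4, q=3
  k=2: a=9, p=37, q=28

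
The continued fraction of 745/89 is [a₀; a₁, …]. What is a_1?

745 = 8·89 + 33   →  a_0 = 8
89 = 2·33 + 23   →  a_1 = 2

2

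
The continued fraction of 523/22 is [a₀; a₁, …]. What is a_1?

523 = 23·22 + 17   →  a_0 = 23
22 = 1·17 + 5   →  a_1 = 1

1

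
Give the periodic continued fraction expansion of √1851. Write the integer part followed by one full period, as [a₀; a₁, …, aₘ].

a₀ = ⌊√1851⌋ = 43.
With m₀=0, d₀=1 and mₖ₊₁ = dₖaₖ − mₖ, dₖ₊₁ = (n − mₖ₊₁²)/dₖ, aₖ₊₁ = ⌊(a₀+mₖ₊₁)/dₖ₊₁⌋:
  k=1: m=43, d=2, a=43
  k=2: m=43, d=1, a=86
d=1 and a=2a₀=86 at k=2, so the next step gives (m, d) = (43, 2) again — its k=1 value — and the period has length 2.

[43; 43, 86]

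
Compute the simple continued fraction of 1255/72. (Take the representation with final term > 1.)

[17; 2, 3, 10]

1255 = 17×72 + 31
72 = 2×31 + 10
31 = 3×10 + 1
10 = 10×1 + 0  (stop)
So 1255/72 = [17; 2, 3, 10].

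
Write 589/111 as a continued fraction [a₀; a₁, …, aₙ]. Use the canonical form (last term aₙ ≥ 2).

[5; 3, 3, 1, 3, 2]

589 = 5·111 + 34
111 = 3·34 + 9
34 = 3·9 + 7
9 = 1·7 + 2
7 = 3·2 + 1
2 = 2·1 + 0  (stop)
So 589/111 = [5; 3, 3, 1, 3, 2].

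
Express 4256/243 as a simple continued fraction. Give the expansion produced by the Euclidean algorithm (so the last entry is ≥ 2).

4256 = 17·243 + 125
243 = 1·125 + 118
125 = 1·118 + 7
118 = 16·7 + 6
7 = 1·6 + 1
6 = 6·1 + 0  (stop)
So 4256/243 = [17; 1, 1, 16, 1, 6].

[17; 1, 1, 16, 1, 6]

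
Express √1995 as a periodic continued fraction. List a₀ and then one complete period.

[44; 1, 1, 1, 88]

a₀ = ⌊√1995⌋ = 44.
With m₀=0, d₀=1 and mₖ₊₁ = dₖaₖ − mₖ, dₖ₊₁ = (n − mₖ₊₁²)/dₖ, aₖ₊₁ = ⌊(a₀+mₖ₊₁)/dₖ₊₁⌋:
  k=1: m=44, d=59, a=1
  k=2: m=15, d=30, a=1
  k=3: m=15, d=59, a=1
  k=4: m=44, d=1, a=88
d=1 and a=2a₀=88 at k=4, so the next step gives (m, d) = (44, 59) again — its k=1 value — and the period has length 4.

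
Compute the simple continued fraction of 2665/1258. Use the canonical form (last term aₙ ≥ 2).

2665 = 2*1258 + 149
1258 = 8*149 + 66
149 = 2*66 + 17
66 = 3*17 + 15
17 = 1*15 + 2
15 = 7*2 + 1
2 = 2*1 + 0  (stop)
So 2665/1258 = [2; 8, 2, 3, 1, 7, 2].

[2; 8, 2, 3, 1, 7, 2]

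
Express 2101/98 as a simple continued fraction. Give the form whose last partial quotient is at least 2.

2101 = 21×98 + 43
98 = 2×43 + 12
43 = 3×12 + 7
12 = 1×7 + 5
7 = 1×5 + 2
5 = 2×2 + 1
2 = 2×1 + 0  (stop)
So 2101/98 = [21; 2, 3, 1, 1, 2, 2].

[21; 2, 3, 1, 1, 2, 2]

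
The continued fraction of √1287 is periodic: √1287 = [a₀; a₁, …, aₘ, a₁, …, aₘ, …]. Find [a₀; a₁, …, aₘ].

a₀ = ⌊√1287⌋ = 35.
With m₀=0, d₀=1 and mₖ₊₁ = dₖaₖ − mₖ, dₖ₊₁ = (n − mₖ₊₁²)/dₖ, aₖ₊₁ = ⌊(a₀+mₖ₊₁)/dₖ₊₁⌋:
  k=1: m=35, d=62, a=1
  k=2: m=27, d=9, a=6
  k=3: m=27, d=62, a=1
  k=4: m=35, d=1, a=70
d=1 and a=2a₀=70 at k=4, so the next step gives (m, d) = (35, 62) again — its k=1 value — and the period has length 4.

[35; 1, 6, 1, 70]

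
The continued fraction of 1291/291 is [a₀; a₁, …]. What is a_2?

1291 = 4·291 + 127   →  a_0 = 4
291 = 2·127 + 37   →  a_1 = 2
127 = 3·37 + 16   →  a_2 = 3

3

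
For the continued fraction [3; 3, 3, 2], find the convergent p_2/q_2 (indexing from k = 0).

Using pₖ = aₖpₖ₋₁ + pₖ₋₂, qₖ = aₖqₖ₋₁ + qₖ₋₂ (with p₋₁=1, p₋₂=0, q₋₁=0, q₋₂=1):
  k=0: a=3, p=3, q=1
  k=1: a=3, p=10, q=3
  k=2: a=3, p=33, q=10

33/10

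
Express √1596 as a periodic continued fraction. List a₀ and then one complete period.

[39; 1, 18, 1, 78]

a₀ = ⌊√1596⌋ = 39.
With m₀=0, d₀=1 and mₖ₊₁ = dₖaₖ − mₖ, dₖ₊₁ = (n − mₖ₊₁²)/dₖ, aₖ₊₁ = ⌊(a₀+mₖ₊₁)/dₖ₊₁⌋:
  k=1: m=39, d=75, a=1
  k=2: m=36, d=4, a=18
  k=3: m=36, d=75, a=1
  k=4: m=39, d=1, a=78
d=1 and a=2a₀=78 at k=4, so the next step gives (m, d) = (39, 75) again — its k=1 value — and the period has length 4.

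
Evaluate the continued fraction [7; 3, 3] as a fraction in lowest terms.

73/10

Fold from the inside: start with 3/1.
  3 + 1/3 = 10/3
  7 + 3/10 = 73/10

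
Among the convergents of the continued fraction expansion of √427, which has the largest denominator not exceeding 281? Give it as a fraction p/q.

5104/247

√427 = [20; 1, 1, 1, 40, …] (period length 4).
Convergents:
  p_0/q_0 = 20/1
  p_1/q_1 = 21/1
  p_2/q_2 = 41/2
  p_3/q_3 = 62/3
  p_4/q_4 = 2521/122
  p_5/q_5 = 2583/125
  p_6/q_6 = 5104/247
  p_7/q_7 = 7687/372
q_6 = 247 ≤ 281 < 372 = q_7, so the answer is 5104/247.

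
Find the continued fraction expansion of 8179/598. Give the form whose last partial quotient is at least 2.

8179 = 13*598 + 405
598 = 1*405 + 193
405 = 2*193 + 19
193 = 10*19 + 3
19 = 6*3 + 1
3 = 3*1 + 0  (stop)
So 8179/598 = [13; 1, 2, 10, 6, 3].

[13; 1, 2, 10, 6, 3]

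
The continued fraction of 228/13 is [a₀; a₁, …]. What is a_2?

1

228 = 17·13 + 7   →  a_0 = 17
13 = 1·7 + 6   →  a_1 = 1
7 = 1·6 + 1   →  a_2 = 1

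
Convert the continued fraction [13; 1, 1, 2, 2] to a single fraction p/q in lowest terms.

Using pₖ = aₖpₖ₋₁ + pₖ₋₂ and qₖ = aₖqₖ₋₁ + qₖ₋₂:
  k=0: a=13, p=13, q=1
  k=1: a=1, p=14, q=1
  k=2: a=1, p=27, q=2
  k=3: a=2, p=68, q=5
  k=4: a=2, p=163, q=12

163/12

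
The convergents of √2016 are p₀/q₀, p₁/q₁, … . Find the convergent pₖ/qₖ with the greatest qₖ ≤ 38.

√2016 = [44; 1, 8, 1, 88, …] (period length 4).
Convergents:
  p_0/q_0 = 44/1
  p_1/q_1 = 45/1
  p_2/q_2 = 404/9
  p_3/q_3 = 449/10
  p_4/q_4 = 39916/889
q_3 = 10 ≤ 38 < 889 = q_4, so the answer is 449/10.

449/10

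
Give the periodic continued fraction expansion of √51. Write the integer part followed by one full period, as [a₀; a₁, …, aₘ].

[7; 7, 14]

a₀ = ⌊√51⌋ = 7.
With m₀=0, d₀=1 and mₖ₊₁ = dₖaₖ − mₖ, dₖ₊₁ = (n − mₖ₊₁²)/dₖ, aₖ₊₁ = ⌊(a₀+mₖ₊₁)/dₖ₊₁⌋:
  k=1: m=7, d=2, a=7
  k=2: m=7, d=1, a=14
d=1 and a=2a₀=14 at k=2, so the next step gives (m, d) = (7, 2) again — its k=1 value — and the period has length 2.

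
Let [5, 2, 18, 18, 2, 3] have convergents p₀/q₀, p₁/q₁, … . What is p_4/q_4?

Using pₖ = aₖpₖ₋₁ + pₖ₋₂, qₖ = aₖqₖ₋₁ + qₖ₋₂ (with p₋₁=1, p₋₂=0, q₋₁=0, q₋₂=1):
  k=0: a=5, p=5, q=1
  k=1: a=2, p=11, q=2
  k=2: a=18, p=203, q=37
  k=3: a=18, p=3665, q=668
  k=4: a=2, p=7533, q=1373

7533/1373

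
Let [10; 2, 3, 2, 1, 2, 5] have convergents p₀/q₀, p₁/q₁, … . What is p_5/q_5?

Using pₖ = aₖpₖ₋₁ + pₖ₋₂, qₖ = aₖqₖ₋₁ + qₖ₋₂ (with p₋₁=1, p₋₂=0, q₋₁=0, q₋₂=1):
  k=0: a=10, p=10, q=1
  k=1: a=2, p=21, q=2
  k=2: a=3, p=73, q=7
  k=3: a=2, p=167, q=16
  k=4: a=1, p=240, q=23
  k=5: a=2, p=647, q=62

647/62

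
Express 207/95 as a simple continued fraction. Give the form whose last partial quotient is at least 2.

[2; 5, 1, 1, 2, 3]

207 = 2×95 + 17
95 = 5×17 + 10
17 = 1×10 + 7
10 = 1×7 + 3
7 = 2×3 + 1
3 = 3×1 + 0  (stop)
So 207/95 = [2; 5, 1, 1, 2, 3].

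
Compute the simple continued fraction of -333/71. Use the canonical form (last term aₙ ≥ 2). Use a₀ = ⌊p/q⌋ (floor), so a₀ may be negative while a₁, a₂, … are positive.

[-5; 3, 4, 2, 2]

-333 = -5·71 + 22
71 = 3·22 + 5
22 = 4·5 + 2
5 = 2·2 + 1
2 = 2·1 + 0  (stop)
So -333/71 = [-5; 3, 4, 2, 2].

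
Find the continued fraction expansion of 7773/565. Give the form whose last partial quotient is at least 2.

[13; 1, 3, 8, 17]

7773 = 13*565 + 428
565 = 1*428 + 137
428 = 3*137 + 17
137 = 8*17 + 1
17 = 17*1 + 0  (stop)
So 7773/565 = [13; 1, 3, 8, 17].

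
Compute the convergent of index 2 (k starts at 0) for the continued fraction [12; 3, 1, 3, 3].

49/4

Using pₖ = aₖpₖ₋₁ + pₖ₋₂, qₖ = aₖqₖ₋₁ + qₖ₋₂ (with p₋₁=1, p₋₂=0, q₋₁=0, q₋₂=1):
  k=0: a=12, p=12, q=1
  k=1: a=3, p=37, q=3
  k=2: a=1, p=49, q=4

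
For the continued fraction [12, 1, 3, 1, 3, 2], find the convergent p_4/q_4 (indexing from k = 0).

243/19

Using pₖ = aₖpₖ₋₁ + pₖ₋₂, qₖ = aₖqₖ₋₁ + qₖ₋₂ (with p₋₁=1, p₋₂=0, q₋₁=0, q₋₂=1):
  k=0: a=12, p=12, q=1
  k=1: a=1, p=13, q=1
  k=2: a=3, p=51, q=4
  k=3: a=1, p=64, q=5
  k=4: a=3, p=243, q=19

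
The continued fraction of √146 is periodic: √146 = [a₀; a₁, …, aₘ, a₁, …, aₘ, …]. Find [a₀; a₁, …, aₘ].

[12; 12, 24]

a₀ = ⌊√146⌋ = 12.
With m₀=0, d₀=1 and mₖ₊₁ = dₖaₖ − mₖ, dₖ₊₁ = (n − mₖ₊₁²)/dₖ, aₖ₊₁ = ⌊(a₀+mₖ₊₁)/dₖ₊₁⌋:
  k=1: m=12, d=2, a=12
  k=2: m=12, d=1, a=24
d=1 and a=2a₀=24 at k=2, so the next step gives (m, d) = (12, 2) again — its k=1 value — and the period has length 2.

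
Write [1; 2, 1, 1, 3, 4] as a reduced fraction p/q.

Fold from the inside: start with 4/1.
  3 + 1/4 = 13/4
  1 + 4/13 = 17/13
  1 + 13/17 = 30/17
  2 + 17/30 = 77/30
  1 + 30/77 = 107/77

107/77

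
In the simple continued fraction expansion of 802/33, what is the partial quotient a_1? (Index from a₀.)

3

802 = 24·33 + 10   →  a_0 = 24
33 = 3·10 + 3   →  a_1 = 3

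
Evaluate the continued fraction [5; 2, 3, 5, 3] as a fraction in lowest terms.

Using pₖ = aₖpₖ₋₁ + pₖ₋₂ and qₖ = aₖqₖ₋₁ + qₖ₋₂:
  k=0: a=5, p=5, q=1
  k=1: a=2, p=11, q=2
  k=2: a=3, p=38, q=7
  k=3: a=5, p=201, q=37
  k=4: a=3, p=641, q=118

641/118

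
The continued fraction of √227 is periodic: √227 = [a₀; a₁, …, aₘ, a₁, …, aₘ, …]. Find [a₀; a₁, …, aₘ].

a₀ = ⌊√227⌋ = 15.
With m₀=0, d₀=1 and mₖ₊₁ = dₖaₖ − mₖ, dₖ₊₁ = (n − mₖ₊₁²)/dₖ, aₖ₊₁ = ⌊(a₀+mₖ₊₁)/dₖ₊₁⌋:
  k=1: m=15, d=2, a=15
  k=2: m=15, d=1, a=30
d=1 and a=2a₀=30 at k=2, so the next step gives (m, d) = (15, 2) again — its k=1 value — and the period has length 2.

[15; 15, 30]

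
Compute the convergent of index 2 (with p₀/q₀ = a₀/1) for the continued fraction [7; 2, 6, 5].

97/13

Using pₖ = aₖpₖ₋₁ + pₖ₋₂, qₖ = aₖqₖ₋₁ + qₖ₋₂ (with p₋₁=1, p₋₂=0, q₋₁=0, q₋₂=1):
  k=0: a=7, p=7, q=1
  k=1: a=2, p=15, q=2
  k=2: a=6, p=97, q=13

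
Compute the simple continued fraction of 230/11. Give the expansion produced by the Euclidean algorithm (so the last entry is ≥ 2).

[20; 1, 10]

230 = 20*11 + 10
11 = 1*10 + 1
10 = 10*1 + 0  (stop)
So 230/11 = [20; 1, 10].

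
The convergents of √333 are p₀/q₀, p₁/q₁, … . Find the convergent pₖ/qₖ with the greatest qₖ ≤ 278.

√333 = [18; 4, 36, …] (period length 2).
Convergents:
  p_0/q_0 = 18/1
  p_1/q_1 = 73/4
  p_2/q_2 = 2646/145
  p_3/q_3 = 10657/584
q_2 = 145 ≤ 278 < 584 = q_3, so the answer is 2646/145.

2646/145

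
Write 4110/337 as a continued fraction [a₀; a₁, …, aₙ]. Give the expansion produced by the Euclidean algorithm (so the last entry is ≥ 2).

[12; 5, 9, 2, 3]

4110 = 12·337 + 66
337 = 5·66 + 7
66 = 9·7 + 3
7 = 2·3 + 1
3 = 3·1 + 0  (stop)
So 4110/337 = [12; 5, 9, 2, 3].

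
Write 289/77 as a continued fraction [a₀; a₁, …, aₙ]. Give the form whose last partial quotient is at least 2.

[3; 1, 3, 19]

289 = 3·77 + 58
77 = 1·58 + 19
58 = 3·19 + 1
19 = 19·1 + 0  (stop)
So 289/77 = [3; 1, 3, 19].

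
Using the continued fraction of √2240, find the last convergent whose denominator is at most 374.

10081/213

√2240 = [47; 3, 23, 3, 94, …] (period length 4).
Convergents:
  p_0/q_0 = 47/1
  p_1/q_1 = 142/3
  p_2/q_2 = 3313/70
  p_3/q_3 = 10081/213
  p_4/q_4 = 950927/20092
q_3 = 213 ≤ 374 < 20092 = q_4, so the answer is 10081/213.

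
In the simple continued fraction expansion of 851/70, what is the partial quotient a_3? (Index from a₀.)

1

851 = 12·70 + 11   →  a_0 = 12
70 = 6·11 + 4   →  a_1 = 6
11 = 2·4 + 3   →  a_2 = 2
4 = 1·3 + 1   →  a_3 = 1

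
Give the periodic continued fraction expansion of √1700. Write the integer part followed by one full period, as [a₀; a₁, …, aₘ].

a₀ = ⌊√1700⌋ = 41.
With m₀=0, d₀=1 and mₖ₊₁ = dₖaₖ − mₖ, dₖ₊₁ = (n − mₖ₊₁²)/dₖ, aₖ₊₁ = ⌊(a₀+mₖ₊₁)/dₖ₊₁⌋:
  k=1: m=41, d=19, a=4
  k=2: m=35, d=25, a=3
  k=3: m=40, d=4, a=20
  k=4: m=40, d=25, a=3
  k=5: m=35, d=19, a=4
  k=6: m=41, d=1, a=82
d=1 and a=2a₀=82 at k=6, so the next step gives (m, d) = (41, 19) again — its k=1 value — and the period has length 6.

[41; 4, 3, 20, 3, 4, 82]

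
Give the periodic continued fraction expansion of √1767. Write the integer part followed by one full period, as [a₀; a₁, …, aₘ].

[42; 28, 84]

a₀ = ⌊√1767⌋ = 42.
With m₀=0, d₀=1 and mₖ₊₁ = dₖaₖ − mₖ, dₖ₊₁ = (n − mₖ₊₁²)/dₖ, aₖ₊₁ = ⌊(a₀+mₖ₊₁)/dₖ₊₁⌋:
  k=1: m=42, d=3, a=28
  k=2: m=42, d=1, a=84
d=1 and a=2a₀=84 at k=2, so the next step gives (m, d) = (42, 3) again — its k=1 value — and the period has length 2.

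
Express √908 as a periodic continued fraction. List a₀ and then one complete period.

a₀ = ⌊√908⌋ = 30.
With m₀=0, d₀=1 and mₖ₊₁ = dₖaₖ − mₖ, dₖ₊₁ = (n − mₖ₊₁²)/dₖ, aₖ₊₁ = ⌊(a₀+mₖ₊₁)/dₖ₊₁⌋:
  k=1: m=30, d=8, a=7
  k=2: m=26, d=29, a=1
  k=3: m=3, d=31, a=1
  k=4: m=28, d=4, a=14
  k=5: m=28, d=31, a=1
  k=6: m=3, d=29, a=1
  k=7: m=26, d=8, a=7
  k=8: m=30, d=1, a=60
d=1 and a=2a₀=60 at k=8, so the next step gives (m, d) = (30, 8) again — its k=1 value — and the period has length 8.

[30; 7, 1, 1, 14, 1, 1, 7, 60]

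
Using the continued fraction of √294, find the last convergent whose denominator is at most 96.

√294 = [17; 6, 1, 4, 1, 6, 34, …] (period length 6).
Convergents:
  p_0/q_0 = 17/1
  p_1/q_1 = 103/6
  p_2/q_2 = 120/7
  p_3/q_3 = 583/34
  p_4/q_4 = 703/41
  p_5/q_5 = 4801/280
q_4 = 41 ≤ 96 < 280 = q_5, so the answer is 703/41.

703/41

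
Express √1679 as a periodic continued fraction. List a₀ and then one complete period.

a₀ = ⌊√1679⌋ = 40.
With m₀=0, d₀=1 and mₖ₊₁ = dₖaₖ − mₖ, dₖ₊₁ = (n − mₖ₊₁²)/dₖ, aₖ₊₁ = ⌊(a₀+mₖ₊₁)/dₖ₊₁⌋:
  k=1: m=40, d=79, a=1
  k=2: m=39, d=2, a=39
  k=3: m=39, d=79, a=1
  k=4: m=40, d=1, a=80
d=1 and a=2a₀=80 at k=4, so the next step gives (m, d) = (40, 79) again — its k=1 value — and the period has length 4.

[40; 1, 39, 1, 80]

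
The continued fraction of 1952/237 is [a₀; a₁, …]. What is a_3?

3

1952 = 8·237 + 56   →  a_0 = 8
237 = 4·56 + 13   →  a_1 = 4
56 = 4·13 + 4   →  a_2 = 4
13 = 3·4 + 1   →  a_3 = 3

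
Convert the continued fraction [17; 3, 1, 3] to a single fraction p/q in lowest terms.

259/15

Using pₖ = aₖpₖ₋₁ + pₖ₋₂ and qₖ = aₖqₖ₋₁ + qₖ₋₂:
  k=0: a=17, p=17, q=1
  k=1: a=3, p=52, q=3
  k=2: a=1, p=69, q=4
  k=3: a=3, p=259, q=15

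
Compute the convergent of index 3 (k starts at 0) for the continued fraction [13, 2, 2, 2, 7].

161/12

Using pₖ = aₖpₖ₋₁ + pₖ₋₂, qₖ = aₖqₖ₋₁ + qₖ₋₂ (with p₋₁=1, p₋₂=0, q₋₁=0, q₋₂=1):
  k=0: a=13, p=13, q=1
  k=1: a=2, p=27, q=2
  k=2: a=2, p=67, q=5
  k=3: a=2, p=161, q=12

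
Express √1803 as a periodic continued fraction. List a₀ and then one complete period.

a₀ = ⌊√1803⌋ = 42.

[42; 2, 6, 28, 6, 2, 84]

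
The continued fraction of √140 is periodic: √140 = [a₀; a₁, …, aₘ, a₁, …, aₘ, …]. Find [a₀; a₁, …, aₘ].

a₀ = ⌊√140⌋ = 11.
With m₀=0, d₀=1 and mₖ₊₁ = dₖaₖ − mₖ, dₖ₊₁ = (n − mₖ₊₁²)/dₖ, aₖ₊₁ = ⌊(a₀+mₖ₊₁)/dₖ₊₁⌋:
  k=1: m=11, d=19, a=1
  k=2: m=8, d=4, a=4
  k=3: m=8, d=19, a=1
  k=4: m=11, d=1, a=22
d=1 and a=2a₀=22 at k=4, so the next step gives (m, d) = (11, 19) again — its k=1 value — and the period has length 4.

[11; 1, 4, 1, 22]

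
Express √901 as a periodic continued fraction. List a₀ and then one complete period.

a₀ = ⌊√901⌋ = 30.
With m₀=0, d₀=1 and mₖ₊₁ = dₖaₖ − mₖ, dₖ₊₁ = (n − mₖ₊₁²)/dₖ, aₖ₊₁ = ⌊(a₀+mₖ₊₁)/dₖ₊₁⌋:
  k=1: m=30, d=1, a=60
d=1 and a=2a₀=60 at k=1, so the next step gives (m, d) = (30, 1) again — its k=1 value — and the period has length 1.

[30; 60]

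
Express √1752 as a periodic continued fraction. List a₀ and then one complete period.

a₀ = ⌊√1752⌋ = 41.

[41; 1, 5, 1, 82]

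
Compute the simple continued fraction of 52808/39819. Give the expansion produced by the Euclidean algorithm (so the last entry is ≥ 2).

[1; 3, 15, 4, 13, 16]

52808 = 1*39819 + 12989
39819 = 3*12989 + 852
12989 = 15*852 + 209
852 = 4*209 + 16
209 = 13*16 + 1
16 = 16*1 + 0  (stop)
So 52808/39819 = [1; 3, 15, 4, 13, 16].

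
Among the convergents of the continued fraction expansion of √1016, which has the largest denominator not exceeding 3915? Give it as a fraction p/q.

√1016 = [31; 1, 6, 1, 62, …] (period length 4).
Convergents:
  p_0/q_0 = 31/1
  p_1/q_1 = 32/1
  p_2/q_2 = 223/7
  p_3/q_3 = 255/8
  p_4/q_4 = 16033/503
  p_5/q_5 = 16288/511
  p_6/q_6 = 113761/3569
  p_7/q_7 = 130049/4080
q_6 = 3569 ≤ 3915 < 4080 = q_7, so the answer is 113761/3569.

113761/3569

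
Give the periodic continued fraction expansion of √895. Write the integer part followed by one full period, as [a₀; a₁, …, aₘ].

[29; 1, 10, 1, 58]

a₀ = ⌊√895⌋ = 29.
With m₀=0, d₀=1 and mₖ₊₁ = dₖaₖ − mₖ, dₖ₊₁ = (n − mₖ₊₁²)/dₖ, aₖ₊₁ = ⌊(a₀+mₖ₊₁)/dₖ₊₁⌋:
  k=1: m=29, d=54, a=1
  k=2: m=25, d=5, a=10
  k=3: m=25, d=54, a=1
  k=4: m=29, d=1, a=58
d=1 and a=2a₀=58 at k=4, so the next step gives (m, d) = (29, 54) again — its k=1 value — and the period has length 4.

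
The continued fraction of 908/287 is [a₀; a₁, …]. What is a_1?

6

908 = 3·287 + 47   →  a_0 = 3
287 = 6·47 + 5   →  a_1 = 6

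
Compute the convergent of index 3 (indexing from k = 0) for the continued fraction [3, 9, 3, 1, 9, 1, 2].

Using pₖ = aₖpₖ₋₁ + pₖ₋₂, qₖ = aₖqₖ₋₁ + qₖ₋₂ (with p₋₁=1, p₋₂=0, q₋₁=0, q₋₂=1):
  k=0: a=3, p=3, q=1
  k=1: a=9, p=28, q=9
  k=2: a=3, p=87, q=28
  k=3: a=1, p=115, q=37

115/37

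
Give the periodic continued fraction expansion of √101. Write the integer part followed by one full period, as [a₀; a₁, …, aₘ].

a₀ = ⌊√101⌋ = 10.

[10; 20]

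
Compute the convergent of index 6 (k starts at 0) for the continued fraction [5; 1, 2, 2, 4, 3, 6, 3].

Using pₖ = aₖpₖ₋₁ + pₖ₋₂, qₖ = aₖqₖ₋₁ + qₖ₋₂ (with p₋₁=1, p₋₂=0, q₋₁=0, q₋₂=1):
  k=0: a=5, p=5, q=1
  k=1: a=1, p=6, q=1
  k=2: a=2, p=17, q=3
  k=3: a=2, p=40, q=7
  k=4: a=4, p=177, q=31
  k=5: a=3, p=571, q=100
  k=6: a=6, p=3603, q=631

3603/631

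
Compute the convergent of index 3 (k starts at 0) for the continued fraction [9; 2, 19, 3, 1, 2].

1129/119

Using pₖ = aₖpₖ₋₁ + pₖ₋₂, qₖ = aₖqₖ₋₁ + qₖ₋₂ (with p₋₁=1, p₋₂=0, q₋₁=0, q₋₂=1):
  k=0: a=9, p=9, q=1
  k=1: a=2, p=19, q=2
  k=2: a=19, p=370, q=39
  k=3: a=3, p=1129, q=119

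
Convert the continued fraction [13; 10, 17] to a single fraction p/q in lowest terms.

2240/171

Using pₖ = aₖpₖ₋₁ + pₖ₋₂ and qₖ = aₖqₖ₋₁ + qₖ₋₂:
  k=0: a=13, p=13, q=1
  k=1: a=10, p=131, q=10
  k=2: a=17, p=2240, q=171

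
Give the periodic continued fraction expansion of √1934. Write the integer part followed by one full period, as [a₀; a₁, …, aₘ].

a₀ = ⌊√1934⌋ = 43.
With m₀=0, d₀=1 and mₖ₊₁ = dₖaₖ − mₖ, dₖ₊₁ = (n − mₖ₊₁²)/dₖ, aₖ₊₁ = ⌊(a₀+mₖ₊₁)/dₖ₊₁⌋:
  k=1: m=43, d=85, a=1
  k=2: m=42, d=2, a=42
  k=3: m=42, d=85, a=1
  k=4: m=43, d=1, a=86
d=1 and a=2a₀=86 at k=4, so the next step gives (m, d) = (43, 85) again — its k=1 value — and the period has length 4.

[43; 1, 42, 1, 86]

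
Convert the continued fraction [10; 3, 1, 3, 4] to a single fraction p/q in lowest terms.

657/64

Using pₖ = aₖpₖ₋₁ + pₖ₋₂ and qₖ = aₖqₖ₋₁ + qₖ₋₂:
  k=0: a=10, p=10, q=1
  k=1: a=3, p=31, q=3
  k=2: a=1, p=41, q=4
  k=3: a=3, p=154, q=15
  k=4: a=4, p=657, q=64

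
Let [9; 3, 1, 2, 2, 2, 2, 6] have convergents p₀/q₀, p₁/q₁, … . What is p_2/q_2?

37/4

Using pₖ = aₖpₖ₋₁ + pₖ₋₂, qₖ = aₖqₖ₋₁ + qₖ₋₂ (with p₋₁=1, p₋₂=0, q₋₁=0, q₋₂=1):
  k=0: a=9, p=9, q=1
  k=1: a=3, p=28, q=3
  k=2: a=1, p=37, q=4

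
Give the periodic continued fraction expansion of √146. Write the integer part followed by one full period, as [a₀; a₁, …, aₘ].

a₀ = ⌊√146⌋ = 12.
With m₀=0, d₀=1 and mₖ₊₁ = dₖaₖ − mₖ, dₖ₊₁ = (n − mₖ₊₁²)/dₖ, aₖ₊₁ = ⌊(a₀+mₖ₊₁)/dₖ₊₁⌋:
  k=1: m=12, d=2, a=12
  k=2: m=12, d=1, a=24
d=1 and a=2a₀=24 at k=2, so the next step gives (m, d) = (12, 2) again — its k=1 value — and the period has length 2.

[12; 12, 24]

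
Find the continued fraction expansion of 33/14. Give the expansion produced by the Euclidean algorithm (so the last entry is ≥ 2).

[2; 2, 1, 4]

33 = 2·14 + 5
14 = 2·5 + 4
5 = 1·4 + 1
4 = 4·1 + 0  (stop)
So 33/14 = [2; 2, 1, 4].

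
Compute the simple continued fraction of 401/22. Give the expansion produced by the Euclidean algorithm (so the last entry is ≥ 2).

401 = 18×22 + 5
22 = 4×5 + 2
5 = 2×2 + 1
2 = 2×1 + 0  (stop)
So 401/22 = [18; 4, 2, 2].

[18; 4, 2, 2]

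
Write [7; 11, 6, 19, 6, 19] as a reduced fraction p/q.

Fold from the inside: start with 19/1.
  6 + 1/19 = 115/19
  19 + 19/115 = 2204/115
  6 + 115/2204 = 13339/2204
  11 + 2204/13339 = 148933/13339
  7 + 13339/148933 = 1055870/148933

1055870/148933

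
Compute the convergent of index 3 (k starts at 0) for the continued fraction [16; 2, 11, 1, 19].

Using pₖ = aₖpₖ₋₁ + pₖ₋₂, qₖ = aₖqₖ₋₁ + qₖ₋₂ (with p₋₁=1, p₋₂=0, q₋₁=0, q₋₂=1):
  k=0: a=16, p=16, q=1
  k=1: a=2, p=33, q=2
  k=2: a=11, p=379, q=23
  k=3: a=1, p=412, q=25

412/25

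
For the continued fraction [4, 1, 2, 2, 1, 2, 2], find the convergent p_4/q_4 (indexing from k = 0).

47/10

Using pₖ = aₖpₖ₋₁ + pₖ₋₂, qₖ = aₖqₖ₋₁ + qₖ₋₂ (with p₋₁=1, p₋₂=0, q₋₁=0, q₋₂=1):
  k=0: a=4, p=4, q=1
  k=1: a=1, p=5, q=1
  k=2: a=2, p=14, q=3
  k=3: a=2, p=33, q=7
  k=4: a=1, p=47, q=10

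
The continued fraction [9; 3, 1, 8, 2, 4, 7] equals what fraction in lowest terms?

Using pₖ = aₖpₖ₋₁ + pₖ₋₂ and qₖ = aₖqₖ₋₁ + qₖ₋₂:
  k=0: a=9, p=9, q=1
  k=1: a=3, p=28, q=3
  k=2: a=1, p=37, q=4
  k=3: a=8, p=324, q=35
  k=4: a=2, p=685, q=74
  k=5: a=4, p=3064, q=331
  k=6: a=7, p=22133, q=2391

22133/2391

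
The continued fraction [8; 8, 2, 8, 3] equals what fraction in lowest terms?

Fold from the inside: start with 3/1.
  8 + 1/3 = 25/3
  2 + 3/25 = 53/25
  8 + 25/53 = 449/53
  8 + 53/449 = 3645/449

3645/449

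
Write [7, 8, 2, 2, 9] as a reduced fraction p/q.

Fold from the inside: start with 9/1.
  2 + 1/9 = 19/9
  2 + 9/19 = 47/19
  8 + 19/47 = 395/47
  7 + 47/395 = 2812/395

2812/395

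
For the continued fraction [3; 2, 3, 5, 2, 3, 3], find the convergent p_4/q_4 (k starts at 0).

Using pₖ = aₖpₖ₋₁ + pₖ₋₂, qₖ = aₖqₖ₋₁ + qₖ₋₂ (with p₋₁=1, p₋₂=0, q₋₁=0, q₋₂=1):
  k=0: a=3, p=3, q=1
  k=1: a=2, p=7, q=2
  k=2: a=3, p=24, q=7
  k=3: a=5, p=127, q=37
  k=4: a=2, p=278, q=81

278/81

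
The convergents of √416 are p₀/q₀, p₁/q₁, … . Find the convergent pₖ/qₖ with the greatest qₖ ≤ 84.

√416 = [20; 2, 1, 1, 9, 1, 1, 2, 40, …] (period length 8).
Convergents:
  p_0/q_0 = 20/1
  p_1/q_1 = 41/2
  p_2/q_2 = 61/3
  p_3/q_3 = 102/5
  p_4/q_4 = 979/48
  p_5/q_5 = 1081/53
  p_6/q_6 = 2060/101
q_5 = 53 ≤ 84 < 101 = q_6, so the answer is 1081/53.

1081/53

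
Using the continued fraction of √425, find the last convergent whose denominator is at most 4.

√425 = [20; 1, 1, 1, 1, 1, 1, 40, …] (period length 7).
Convergents:
  p_0/q_0 = 20/1
  p_1/q_1 = 21/1
  p_2/q_2 = 41/2
  p_3/q_3 = 62/3
  p_4/q_4 = 103/5
q_3 = 3 ≤ 4 < 5 = q_4, so the answer is 62/3.

62/3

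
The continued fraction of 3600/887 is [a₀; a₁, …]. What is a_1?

17

3600 = 4·887 + 52   →  a_0 = 4
887 = 17·52 + 3   →  a_1 = 17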